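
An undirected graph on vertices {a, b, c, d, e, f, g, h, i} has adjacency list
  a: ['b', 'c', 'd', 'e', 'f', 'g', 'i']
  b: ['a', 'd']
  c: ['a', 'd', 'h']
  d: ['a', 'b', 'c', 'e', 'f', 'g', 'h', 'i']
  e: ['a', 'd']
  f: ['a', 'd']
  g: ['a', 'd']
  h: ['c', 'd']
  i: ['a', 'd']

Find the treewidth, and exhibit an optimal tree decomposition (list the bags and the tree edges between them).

Every bag has size at most 3, so the width is 3 − 1 = 2 and tw(G) ≤ 2. For the lower bound, the 3 vertices {c, d, h} are pairwise adjacent, and any tree decomposition puts a clique entirely inside one bag — forcing width ≥ 2. The upper and lower bounds meet at 2, so that is the treewidth.

Treewidth 2.
Bags: B1 = {a, d, g}  B2 = {a, d, f}  B3 = {a, d, i}  B4 = {a, d, e}  B5 = {a, c, d}  B6 = {a, b, d}  B7 = {c, d, h}
Tree: B1–B2, B2–B3, B3–B4, B1–B5, B4–B6, B5–B7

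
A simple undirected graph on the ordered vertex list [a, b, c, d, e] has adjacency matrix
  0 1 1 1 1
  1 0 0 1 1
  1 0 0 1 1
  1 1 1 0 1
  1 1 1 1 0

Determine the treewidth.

A width-3 tree decomposition is:
Bags: B1 = {a, c, d, e}  B2 = {a, b, d, e}
Tree: B1–B2
Every bag has size at most 4, so the width is 4 − 1 = 3 and tw(G) ≤ 3. Conversely, {a, c, d, e} is a clique of size 4, and the vertices of any clique must share a bag in every tree decomposition; so some bag has ≥ 4 vertices and tw(G) ≥ 3. The upper and lower bounds meet at 3, so that is the treewidth.

3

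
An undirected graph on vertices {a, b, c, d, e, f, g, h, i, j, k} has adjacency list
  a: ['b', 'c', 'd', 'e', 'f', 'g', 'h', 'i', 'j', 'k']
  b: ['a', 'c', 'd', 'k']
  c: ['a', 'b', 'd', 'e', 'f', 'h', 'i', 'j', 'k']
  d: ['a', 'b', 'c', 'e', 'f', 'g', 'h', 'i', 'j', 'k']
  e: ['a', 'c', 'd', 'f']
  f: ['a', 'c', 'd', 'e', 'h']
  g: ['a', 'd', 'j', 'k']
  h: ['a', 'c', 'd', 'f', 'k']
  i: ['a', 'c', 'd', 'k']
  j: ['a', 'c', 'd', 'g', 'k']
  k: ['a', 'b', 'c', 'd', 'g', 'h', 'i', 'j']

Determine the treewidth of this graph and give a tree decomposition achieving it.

Treewidth 4.
One optimal decomposition is:
Bags: B1 = {a, c, d, h, k}  B2 = {a, c, d, j, k}  B3 = {a, b, c, d, k}  B4 = {a, c, d, f, h}  B5 = {a, c, d, i, k}  B6 = {a, d, g, j, k}  B7 = {a, c, d, e, f}
Tree: B1–B2, B1–B3, B1–B4, B1–B5, B2–B6, B4–B7

Every bag has size at most 5, so the width is 5 − 1 = 4 and tw(G) ≤ 4. On the other hand G contains the 5-clique {a, d, g, j, k}. A clique must lie in a single bag of any decomposition, so no decomposition can have width below 4. The upper and lower bounds meet at 4, so that is the treewidth.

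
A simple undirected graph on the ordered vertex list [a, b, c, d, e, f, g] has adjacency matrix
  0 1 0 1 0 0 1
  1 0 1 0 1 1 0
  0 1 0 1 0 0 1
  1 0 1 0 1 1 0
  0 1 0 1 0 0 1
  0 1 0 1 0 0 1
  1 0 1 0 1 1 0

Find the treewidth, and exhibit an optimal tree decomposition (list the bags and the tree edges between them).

The largest bag has 4 vertices, giving width 3; this decomposition certifies tw(G) ≤ 3. For the lower bound: the 4 vertex sets {b,f}, {a,d}, {g}, {c} are disjoint, each induces a connected subgraph, and every pair is joined by at least one edge of G. Contracting each set to a single vertex therefore yields K_{4} as a minor, and since treewidth is minor-monotone, tw(G) ≥ tw(K_{4}) = 3. Hence tw(G) = 3 exactly.

Treewidth 3.
One such decomposition:
Bags: B1 = {b, d, f, g}  B2 = {a, b, d, g}  B3 = {b, c, d, g}  B4 = {b, d, e, g}
Tree: B1–B2, B2–B3, B3–B4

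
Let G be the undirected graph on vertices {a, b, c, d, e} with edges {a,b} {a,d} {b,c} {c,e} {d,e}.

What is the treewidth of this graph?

2

A width-2 tree decomposition is:
Bags: B1 = {c, d, e}  B2 = {b, c, d}  B3 = {a, b, d}
Tree: B1–B2, B2–B3
Every bag has size at most 3, so the width is 3 − 1 = 2 and tw(G) ≤ 2. Since d–e–c–b–a–d is a cycle in G, G is not acyclic. Forests are exactly the graphs of treewidth ≤ 1, so tw(G) ≥ 2. Combining the bounds, tw(G) = 2.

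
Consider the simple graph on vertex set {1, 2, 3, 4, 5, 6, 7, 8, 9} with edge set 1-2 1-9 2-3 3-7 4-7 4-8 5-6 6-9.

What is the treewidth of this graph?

1

A width-1 tree decomposition is:
Bags: B1 = {4, 8}  B2 = {4, 7}  B3 = {3, 7}  B4 = {2, 3}  B5 = {1, 2}  B6 = {1, 9}  B7 = {6, 9}  B8 = {5, 6}
Tree: B1–B2, B2–B3, B3–B4, B4–B5, B5–B6, B6–B7, B7–B8
Every bag has size at most 2, so the width is 2 − 1 = 1 and tw(G) ≤ 1. Since G has at least one edge (e.g. 8–4), it is not an edgeless graph, so tw(G) ≥ 1. The upper and lower bounds meet at 1, so that is the treewidth.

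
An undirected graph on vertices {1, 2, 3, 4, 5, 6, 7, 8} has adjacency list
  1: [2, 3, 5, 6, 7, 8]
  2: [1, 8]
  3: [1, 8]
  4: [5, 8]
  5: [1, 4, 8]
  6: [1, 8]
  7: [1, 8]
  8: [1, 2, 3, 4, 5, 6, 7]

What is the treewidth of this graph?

2

A width-2 tree decomposition is:
Bags: B1 = {1, 7, 8}  B2 = {1, 5, 8}  B3 = {4, 5, 8}  B4 = {1, 2, 8}  B5 = {1, 3, 8}  B6 = {1, 6, 8}
Tree: B1–B2, B2–B3, B2–B4, B2–B5, B1–B6
Every bag has size at most 3, so the width is 3 − 1 = 2 and tw(G) ≤ 2. On the other hand G contains the 3-clique {1, 2, 8}. A clique must lie in a single bag of any decomposition, so no decomposition can have width below 2. The upper and lower bounds meet at 2, so that is the treewidth.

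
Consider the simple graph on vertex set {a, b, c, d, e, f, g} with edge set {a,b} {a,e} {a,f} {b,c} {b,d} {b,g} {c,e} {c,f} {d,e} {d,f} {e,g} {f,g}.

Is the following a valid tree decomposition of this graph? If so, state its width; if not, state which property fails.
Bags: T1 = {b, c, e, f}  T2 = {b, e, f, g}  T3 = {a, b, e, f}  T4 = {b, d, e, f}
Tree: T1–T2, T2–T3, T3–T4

Every vertex of G appears in some bag (union = {a, b, c, d, e, f, g}); every edge is covered by a bag; and for each vertex v the set of bags containing v is connected in the bag tree. The decomposition is therefore valid. The largest bag has 4 vertices, so the width is 3.

Yes; width 3.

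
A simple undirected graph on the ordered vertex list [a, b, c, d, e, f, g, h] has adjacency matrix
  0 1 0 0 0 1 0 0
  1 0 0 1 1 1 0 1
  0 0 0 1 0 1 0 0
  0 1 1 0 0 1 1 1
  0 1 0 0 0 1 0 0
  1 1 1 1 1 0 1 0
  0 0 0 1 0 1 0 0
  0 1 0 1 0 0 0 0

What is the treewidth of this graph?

2

A width-2 tree decomposition is:
Bags: B1 = {b, d, f}  B2 = {c, d, f}  B3 = {b, d, h}  B4 = {b, e, f}  B5 = {d, f, g}  B6 = {a, b, f}
Tree: B1–B2, B1–B3, B1–B4, B1–B5, B1–B6
Each bag holds 3 vertices, so the decomposition has width 2, which upper-bounds the treewidth. For the lower bound, the 3 vertices {b, d, h} are pairwise adjacent, and any tree decomposition puts a clique entirely inside one bag — forcing width ≥ 2. The upper and lower bounds meet at 2, so that is the treewidth.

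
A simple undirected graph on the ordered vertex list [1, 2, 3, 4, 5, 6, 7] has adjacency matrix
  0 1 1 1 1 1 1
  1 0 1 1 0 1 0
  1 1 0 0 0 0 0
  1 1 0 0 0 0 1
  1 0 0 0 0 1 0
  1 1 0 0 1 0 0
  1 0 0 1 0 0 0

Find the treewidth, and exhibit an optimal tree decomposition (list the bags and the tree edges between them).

Treewidth 2.
One optimal decomposition is:
Bags: B1 = {1, 5, 6}  B2 = {1, 2, 6}  B3 = {1, 2, 4}  B4 = {1, 2, 3}  B5 = {1, 4, 7}
Tree: B1–B2, B2–B3, B3–B4, B3–B5

Every bag has size at most 3, so the width is 3 − 1 = 2 and tw(G) ≤ 2. On the other hand G contains the 3-clique {1, 2, 3}. A clique must lie in a single bag of any decomposition, so no decomposition can have width below 2. Hence tw(G) = 2 exactly.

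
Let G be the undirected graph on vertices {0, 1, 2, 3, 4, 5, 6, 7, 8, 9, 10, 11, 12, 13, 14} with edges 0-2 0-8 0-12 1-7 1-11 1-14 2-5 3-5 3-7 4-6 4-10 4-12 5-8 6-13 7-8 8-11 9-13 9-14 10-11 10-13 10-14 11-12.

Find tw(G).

3

A width-3 tree decomposition is:
Bags: B1 = {4, 6, 9, 13}  B2 = {4, 9, 10, 13}  B3 = {4, 9, 10, 14}  B4 = {4, 10, 12, 14}  B5 = {10, 11, 12, 14}  B6 = {1, 11, 12, 14}  B7 = {0, 1, 11, 12}  B8 = {0, 1, 8, 11}  B9 = {0, 1, 7, 8}  B10 = {0, 2, 7, 8}  B11 = {2, 5, 7, 8}  B12 = {2, 3, 5, 7}
Tree: B1–B2, B2–B3, B3–B4, B4–B5, B5–B6, B6–B7, B7–B8, B8–B9, B9–B10, B10–B11, B11–B12
Each bag holds 4 vertices, so the decomposition has width 3, which upper-bounds the treewidth. For the lower bound: the 4 vertex sets {6,9,13}, {4}, {10}, {1,11,12,14} are disjoint, each induces a connected subgraph, and every pair is joined by at least one edge of G. Contracting each set to a single vertex therefore yields K_{4} as a minor, and since treewidth is minor-monotone, tw(G) ≥ tw(K_{4}) = 3. Hence tw(G) = 3 exactly.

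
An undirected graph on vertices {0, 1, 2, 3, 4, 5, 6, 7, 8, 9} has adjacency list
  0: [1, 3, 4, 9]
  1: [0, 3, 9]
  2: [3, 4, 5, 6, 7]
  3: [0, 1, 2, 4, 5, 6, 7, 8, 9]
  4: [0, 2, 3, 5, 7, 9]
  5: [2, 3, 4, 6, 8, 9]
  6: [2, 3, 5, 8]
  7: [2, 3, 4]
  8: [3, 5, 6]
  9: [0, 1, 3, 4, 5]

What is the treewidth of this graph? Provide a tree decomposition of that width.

Each bag holds 4 vertices, so the decomposition has width 3, which upper-bounds the treewidth. For the lower bound, the 4 vertices {3, 5, 6, 8} are pairwise adjacent, and any tree decomposition puts a clique entirely inside one bag — forcing width ≥ 3. Hence tw(G) = 3 exactly.

Treewidth 3.
Bags: B1 = {2, 3, 4, 5}  B2 = {3, 4, 5, 9}  B3 = {0, 3, 4, 9}  B4 = {2, 3, 5, 6}  B5 = {2, 3, 4, 7}  B6 = {3, 5, 6, 8}  B7 = {0, 1, 3, 9}
Tree: B1–B2, B2–B3, B1–B4, B1–B5, B4–B6, B3–B7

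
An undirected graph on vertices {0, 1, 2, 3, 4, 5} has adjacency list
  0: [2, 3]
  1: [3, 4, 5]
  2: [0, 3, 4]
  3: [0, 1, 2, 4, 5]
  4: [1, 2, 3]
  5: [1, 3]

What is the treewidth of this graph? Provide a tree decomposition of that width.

Treewidth 2.
One optimal decomposition is:
Bags: B1 = {0, 2, 3}  B2 = {2, 3, 4}  B3 = {1, 3, 4}  B4 = {1, 3, 5}
Tree: B1–B2, B2–B3, B3–B4

Each bag holds 3 vertices, so the decomposition has width 2, which upper-bounds the treewidth. Conversely, {0, 2, 3} is a clique of size 3, and the vertices of any clique must share a bag in every tree decomposition; so some bag has ≥ 3 vertices and tw(G) ≥ 2. Hence tw(G) = 2 exactly.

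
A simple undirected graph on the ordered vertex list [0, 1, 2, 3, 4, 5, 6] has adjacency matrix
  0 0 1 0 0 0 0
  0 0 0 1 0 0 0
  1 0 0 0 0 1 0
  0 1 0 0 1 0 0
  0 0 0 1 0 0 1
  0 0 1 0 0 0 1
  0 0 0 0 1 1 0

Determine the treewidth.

A width-1 tree decomposition is:
Bags: B1 = {0, 2}  B2 = {2, 5}  B3 = {5, 6}  B4 = {4, 6}  B5 = {3, 4}  B6 = {1, 3}
Tree: B1–B2, B2–B3, B3–B4, B4–B5, B5–B6
The largest bag has 2 vertices, giving width 1; this decomposition certifies tw(G) ≤ 1. Any graph with an edge has treewidth ≥ 1, and G has the edge 0–2. Combining the bounds, tw(G) = 1.

1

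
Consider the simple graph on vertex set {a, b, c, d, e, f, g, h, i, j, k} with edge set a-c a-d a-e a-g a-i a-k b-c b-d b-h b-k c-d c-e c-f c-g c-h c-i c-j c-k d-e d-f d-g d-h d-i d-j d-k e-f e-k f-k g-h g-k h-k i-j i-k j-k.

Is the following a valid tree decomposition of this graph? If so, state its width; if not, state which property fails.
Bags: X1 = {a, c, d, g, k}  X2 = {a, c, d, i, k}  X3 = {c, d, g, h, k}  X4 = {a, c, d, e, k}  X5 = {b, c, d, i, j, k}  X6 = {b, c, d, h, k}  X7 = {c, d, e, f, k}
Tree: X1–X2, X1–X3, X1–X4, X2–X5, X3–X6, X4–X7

No — bags containing vertex b are not connected in the tree.

A tree decomposition must satisfy three properties: every vertex lies in some bag; for every edge, both endpoints lie together in some bag; and for every vertex, the bags containing it form a connected subtree. Here bags containing vertex b are not connected in the tree, so the decomposition is invalid.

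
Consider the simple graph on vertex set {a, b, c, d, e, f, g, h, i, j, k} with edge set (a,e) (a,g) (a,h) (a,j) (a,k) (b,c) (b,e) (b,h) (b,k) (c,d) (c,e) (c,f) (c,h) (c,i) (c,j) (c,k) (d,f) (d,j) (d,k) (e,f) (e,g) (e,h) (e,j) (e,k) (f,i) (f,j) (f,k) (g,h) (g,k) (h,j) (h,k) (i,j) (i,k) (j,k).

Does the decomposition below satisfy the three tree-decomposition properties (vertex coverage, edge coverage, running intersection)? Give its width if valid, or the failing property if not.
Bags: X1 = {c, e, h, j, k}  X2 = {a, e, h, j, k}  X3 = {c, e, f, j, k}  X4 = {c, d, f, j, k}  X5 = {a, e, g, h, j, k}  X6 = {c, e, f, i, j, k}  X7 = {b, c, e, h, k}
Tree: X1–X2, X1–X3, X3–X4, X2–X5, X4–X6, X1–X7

A tree decomposition must satisfy three properties: every vertex lies in some bag; for every edge, both endpoints lie together in some bag; and for every vertex, the bags containing it form a connected subtree. Here bags containing vertex e are not connected in the tree, so the decomposition is invalid.

No — bags containing vertex e are not connected in the tree.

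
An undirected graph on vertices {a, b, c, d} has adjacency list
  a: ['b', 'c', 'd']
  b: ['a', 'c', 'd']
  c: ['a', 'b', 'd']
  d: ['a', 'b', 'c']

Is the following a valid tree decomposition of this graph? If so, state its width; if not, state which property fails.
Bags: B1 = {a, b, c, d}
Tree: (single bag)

Checking the three conditions: (i) the bags cover all of {a, b, c, d}; (ii) for each edge, some bag contains both endpoints; (iii) the bags containing any fixed vertex form a subtree. All hold, so the decomposition is valid with width 4 − 1 = 3.

Yes; width 3.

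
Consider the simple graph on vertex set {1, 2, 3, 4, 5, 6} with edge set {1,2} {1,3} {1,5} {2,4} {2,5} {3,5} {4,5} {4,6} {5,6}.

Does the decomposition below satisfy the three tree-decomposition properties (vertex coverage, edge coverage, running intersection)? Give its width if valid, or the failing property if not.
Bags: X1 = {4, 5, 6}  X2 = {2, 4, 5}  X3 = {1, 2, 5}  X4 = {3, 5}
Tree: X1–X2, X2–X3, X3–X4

No — edge (1,3) lies in no bag.

A tree decomposition must satisfy three properties: every vertex lies in some bag; for every edge, both endpoints lie together in some bag; and for every vertex, the bags containing it form a connected subtree. Here edge (1,3) lies in no bag, so the decomposition is invalid.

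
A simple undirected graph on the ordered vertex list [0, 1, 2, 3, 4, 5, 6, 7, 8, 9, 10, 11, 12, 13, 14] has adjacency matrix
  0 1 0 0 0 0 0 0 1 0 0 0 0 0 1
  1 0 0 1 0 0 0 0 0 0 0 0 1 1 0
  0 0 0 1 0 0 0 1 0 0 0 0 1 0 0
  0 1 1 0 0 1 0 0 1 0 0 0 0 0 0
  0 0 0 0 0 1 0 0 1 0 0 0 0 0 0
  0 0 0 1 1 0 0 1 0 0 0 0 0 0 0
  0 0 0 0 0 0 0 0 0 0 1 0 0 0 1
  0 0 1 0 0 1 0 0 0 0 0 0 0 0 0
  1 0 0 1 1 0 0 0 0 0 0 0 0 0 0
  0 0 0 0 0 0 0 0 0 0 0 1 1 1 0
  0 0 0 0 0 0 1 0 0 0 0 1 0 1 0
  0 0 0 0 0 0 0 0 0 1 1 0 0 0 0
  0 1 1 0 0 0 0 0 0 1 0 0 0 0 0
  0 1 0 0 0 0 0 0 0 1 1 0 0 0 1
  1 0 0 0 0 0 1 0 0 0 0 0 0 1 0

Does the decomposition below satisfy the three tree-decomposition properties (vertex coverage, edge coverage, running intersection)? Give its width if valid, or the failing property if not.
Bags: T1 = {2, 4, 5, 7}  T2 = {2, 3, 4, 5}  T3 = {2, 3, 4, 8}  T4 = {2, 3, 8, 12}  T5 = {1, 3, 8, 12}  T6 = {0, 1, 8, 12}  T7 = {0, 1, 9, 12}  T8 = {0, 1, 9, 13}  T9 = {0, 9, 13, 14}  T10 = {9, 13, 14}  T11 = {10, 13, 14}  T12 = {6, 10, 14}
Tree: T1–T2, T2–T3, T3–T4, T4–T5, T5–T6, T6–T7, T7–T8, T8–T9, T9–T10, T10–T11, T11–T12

No — vertex 11 appears in no bag.

A tree decomposition must satisfy three properties: every vertex lies in some bag; for every edge, both endpoints lie together in some bag; and for every vertex, the bags containing it form a connected subtree. Here vertex 11 appears in no bag, so the decomposition is invalid.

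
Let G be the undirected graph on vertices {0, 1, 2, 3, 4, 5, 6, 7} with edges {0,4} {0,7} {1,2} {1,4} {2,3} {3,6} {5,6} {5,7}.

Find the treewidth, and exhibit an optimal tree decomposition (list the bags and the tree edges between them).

Treewidth 2.
Bags: B1 = {5, 6, 7}  B2 = {0, 6, 7}  B3 = {0, 4, 6}  B4 = {1, 4, 6}  B5 = {1, 2, 6}  B6 = {2, 3, 6}
Tree: B1–B2, B2–B3, B3–B4, B4–B5, B5–B6

The largest bag has 3 vertices, giving width 2; this decomposition certifies tw(G) ≤ 2. The edges 6–5–7–0–4–1–2–3–6 form a cycle, so G is not a tree and its treewidth is at least 2. The upper and lower bounds meet at 2, so that is the treewidth.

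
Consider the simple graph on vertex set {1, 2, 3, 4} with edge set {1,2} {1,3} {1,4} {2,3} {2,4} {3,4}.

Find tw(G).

3

A width-3 tree decomposition is:
Bags: B1 = {1, 2, 3, 4}
Tree: (single bag)
With just one bag of size 4, the width is 4 − 1 = 3, so tw(G) ≤ 3. On the other hand G contains the 4-clique {1, 2, 3, 4}. A clique must lie in a single bag of any decomposition, so no decomposition can have width below 3. The upper and lower bounds meet at 3, so that is the treewidth.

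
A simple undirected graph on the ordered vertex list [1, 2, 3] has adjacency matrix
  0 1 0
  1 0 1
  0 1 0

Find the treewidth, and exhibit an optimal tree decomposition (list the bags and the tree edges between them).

Treewidth 1.
Bags: B1 = {2, 3}  B2 = {1, 2}
Tree: B1–B2

The largest bag has 2 vertices, giving width 1; this decomposition certifies tw(G) ≤ 1. G has an edge, so its treewidth is at least 1. Combining the bounds, tw(G) = 1.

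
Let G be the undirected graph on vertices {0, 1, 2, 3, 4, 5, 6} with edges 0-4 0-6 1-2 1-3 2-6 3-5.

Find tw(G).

A width-1 tree decomposition is:
Bags: B1 = {0, 4}  B2 = {0, 6}  B3 = {2, 6}  B4 = {1, 2}  B5 = {1, 3}  B6 = {3, 5}
Tree: B1–B2, B2–B3, B3–B4, B4–B5, B5–B6
Each bag holds 2 vertices, so the decomposition has width 1, which upper-bounds the treewidth. Since G has at least one edge (e.g. 4–0), it is not an edgeless graph, so tw(G) ≥ 1. Hence tw(G) = 1 exactly.

1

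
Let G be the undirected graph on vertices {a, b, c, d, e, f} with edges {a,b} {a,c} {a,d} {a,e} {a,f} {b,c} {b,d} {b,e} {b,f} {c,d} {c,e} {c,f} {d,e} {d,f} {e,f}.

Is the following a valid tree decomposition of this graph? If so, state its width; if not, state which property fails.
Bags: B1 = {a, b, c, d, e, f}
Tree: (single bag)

Yes; width 5.

Vertex coverage: the bags together contain {a, b, c, d, e, f}, the full vertex set. Edge coverage: each edge of G has both endpoints in at least one bag. Running intersection: for every vertex, the bags containing it form a connected subtree. All three properties hold, so this is a valid tree decomposition of width max|bag| − 1 = 5, and hence tw(G) ≤ 5.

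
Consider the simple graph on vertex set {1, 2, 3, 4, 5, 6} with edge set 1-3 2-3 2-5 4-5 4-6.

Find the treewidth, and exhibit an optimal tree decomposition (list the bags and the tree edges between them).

Every bag has size at most 2, so the width is 2 − 1 = 1 and tw(G) ≤ 1. Any graph with an edge has treewidth ≥ 1, and G has the edge 6–4. Hence tw(G) = 1 exactly.

Treewidth 1.
Bags: B1 = {4, 6}  B2 = {4, 5}  B3 = {2, 5}  B4 = {2, 3}  B5 = {1, 3}
Tree: B1–B2, B2–B3, B3–B4, B4–B5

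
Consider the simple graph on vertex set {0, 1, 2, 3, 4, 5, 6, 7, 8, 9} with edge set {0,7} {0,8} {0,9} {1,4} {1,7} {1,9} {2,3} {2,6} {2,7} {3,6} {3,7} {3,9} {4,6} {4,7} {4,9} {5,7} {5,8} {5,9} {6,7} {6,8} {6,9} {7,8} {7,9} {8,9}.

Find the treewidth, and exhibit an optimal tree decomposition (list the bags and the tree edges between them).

Treewidth 3.
One optimal decomposition is:
Bags: B1 = {6, 7, 8, 9}  B2 = {5, 7, 8, 9}  B3 = {4, 6, 7, 9}  B4 = {3, 6, 7, 9}  B5 = {1, 4, 7, 9}  B6 = {0, 7, 8, 9}  B7 = {2, 3, 6, 7}
Tree: B1–B2, B1–B3, B3–B4, B3–B5, B1–B6, B4–B7

Every bag has size at most 4, so the width is 4 − 1 = 3 and tw(G) ≤ 3. Conversely, {0, 7, 8, 9} is a clique of size 4, and the vertices of any clique must share a bag in every tree decomposition; so some bag has ≥ 4 vertices and tw(G) ≥ 3. Hence tw(G) = 3 exactly.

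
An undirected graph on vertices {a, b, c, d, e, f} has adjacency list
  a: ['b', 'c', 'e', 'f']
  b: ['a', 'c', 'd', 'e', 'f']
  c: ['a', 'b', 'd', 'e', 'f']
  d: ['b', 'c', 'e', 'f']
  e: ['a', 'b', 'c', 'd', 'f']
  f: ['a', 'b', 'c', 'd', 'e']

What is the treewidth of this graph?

4

A width-4 tree decomposition is:
Bags: B1 = {a, b, c, e, f}  B2 = {b, c, d, e, f}
Tree: B1–B2
Each bag holds 5 vertices, so the decomposition has width 4, which upper-bounds the treewidth. For the lower bound, the 5 vertices {b, c, d, e, f} are pairwise adjacent, and any tree decomposition puts a clique entirely inside one bag — forcing width ≥ 4. Therefore the treewidth is 4.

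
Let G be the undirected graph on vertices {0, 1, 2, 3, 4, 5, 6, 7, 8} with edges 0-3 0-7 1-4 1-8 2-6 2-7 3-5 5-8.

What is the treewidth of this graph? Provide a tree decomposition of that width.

Every bag has size at most 2, so the width is 2 − 1 = 1 and tw(G) ≤ 1. Any graph with an edge has treewidth ≥ 1, and G has the edge 6–2. The upper and lower bounds meet at 1, so that is the treewidth.

Treewidth 1.
One such decomposition:
Bags: B1 = {2, 6}  B2 = {2, 7}  B3 = {0, 7}  B4 = {0, 3}  B5 = {3, 5}  B6 = {5, 8}  B7 = {1, 8}  B8 = {1, 4}
Tree: B1–B2, B2–B3, B3–B4, B4–B5, B5–B6, B6–B7, B7–B8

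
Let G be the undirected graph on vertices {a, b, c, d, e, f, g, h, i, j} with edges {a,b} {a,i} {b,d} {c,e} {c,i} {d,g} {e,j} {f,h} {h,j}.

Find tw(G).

1

A width-1 tree decomposition is:
Bags: B1 = {f, h}  B2 = {h, j}  B3 = {e, j}  B4 = {c, e}  B5 = {c, i}  B6 = {a, i}  B7 = {a, b}  B8 = {b, d}  B9 = {d, g}
Tree: B1–B2, B2–B3, B3–B4, B4–B5, B5–B6, B6–B7, B7–B8, B8–B9
Every bag has size at most 2, so the width is 2 − 1 = 1 and tw(G) ≤ 1. G has an edge, so its treewidth is at least 1. Combining the bounds, tw(G) = 1.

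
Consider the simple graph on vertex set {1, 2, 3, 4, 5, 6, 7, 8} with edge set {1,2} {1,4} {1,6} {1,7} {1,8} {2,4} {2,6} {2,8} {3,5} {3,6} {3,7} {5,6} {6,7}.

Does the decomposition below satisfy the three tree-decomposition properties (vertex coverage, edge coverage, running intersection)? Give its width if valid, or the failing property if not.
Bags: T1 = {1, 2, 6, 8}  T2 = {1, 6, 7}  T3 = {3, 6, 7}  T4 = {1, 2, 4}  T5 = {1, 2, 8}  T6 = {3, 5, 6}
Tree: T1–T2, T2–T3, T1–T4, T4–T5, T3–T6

No — bags containing vertex 8 are not connected in the tree.

A tree decomposition must satisfy three properties: every vertex lies in some bag; for every edge, both endpoints lie together in some bag; and for every vertex, the bags containing it form a connected subtree. Here bags containing vertex 8 are not connected in the tree, so the decomposition is invalid.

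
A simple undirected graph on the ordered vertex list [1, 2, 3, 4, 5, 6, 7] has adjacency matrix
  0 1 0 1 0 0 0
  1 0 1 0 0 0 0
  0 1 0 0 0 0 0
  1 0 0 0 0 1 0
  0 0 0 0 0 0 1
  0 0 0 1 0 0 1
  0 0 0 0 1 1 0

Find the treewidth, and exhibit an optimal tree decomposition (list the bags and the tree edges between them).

Treewidth 1.
One optimal decomposition is:
Bags: B1 = {5, 7}  B2 = {6, 7}  B3 = {4, 6}  B4 = {1, 4}  B5 = {1, 2}  B6 = {2, 3}
Tree: B1–B2, B2–B3, B3–B4, B4–B5, B5–B6

Every bag has size at most 2, so the width is 2 − 1 = 1 and tw(G) ≤ 1. G has an edge, so its treewidth is at least 1. Hence tw(G) = 1 exactly.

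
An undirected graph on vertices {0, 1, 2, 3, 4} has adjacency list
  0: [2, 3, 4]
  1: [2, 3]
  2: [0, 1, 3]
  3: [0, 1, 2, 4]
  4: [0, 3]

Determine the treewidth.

2

A width-2 tree decomposition is:
Bags: B1 = {0, 2, 3}  B2 = {0, 3, 4}  B3 = {1, 2, 3}
Tree: B1–B2, B1–B3
The largest bag has 3 vertices, giving width 2; this decomposition certifies tw(G) ≤ 2. On the other hand G contains the 3-clique {0, 2, 3}. A clique must lie in a single bag of any decomposition, so no decomposition can have width below 2. The upper and lower bounds meet at 2, so that is the treewidth.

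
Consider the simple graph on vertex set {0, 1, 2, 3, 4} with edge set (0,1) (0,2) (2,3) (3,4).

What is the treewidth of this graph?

1

A width-1 tree decomposition is:
Bags: B1 = {0, 1}  B2 = {0, 2}  B3 = {2, 3}  B4 = {3, 4}
Tree: B1–B2, B2–B3, B3–B4
Every bag has size at most 2, so the width is 2 − 1 = 1 and tw(G) ≤ 1. Any graph with an edge has treewidth ≥ 1, and G has the edge 1–0. Therefore the treewidth is 1.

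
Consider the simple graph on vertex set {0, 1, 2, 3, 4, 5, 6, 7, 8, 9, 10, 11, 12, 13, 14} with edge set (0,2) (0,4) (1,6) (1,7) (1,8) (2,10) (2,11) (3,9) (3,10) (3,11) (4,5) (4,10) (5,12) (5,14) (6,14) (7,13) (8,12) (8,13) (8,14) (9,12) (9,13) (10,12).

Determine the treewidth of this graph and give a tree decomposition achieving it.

Every bag has size at most 4, so the width is 4 − 1 = 3 and tw(G) ≤ 3. For the lower bound: the 4 vertex sets {1,6,7}, {13}, {8}, {5,9,12,14} are disjoint, each induces a connected subgraph, and every pair is joined by at least one edge of G. Contracting each set to a single vertex therefore yields K_{4} as a minor, and since treewidth is minor-monotone, tw(G) ≥ tw(K_{4}) = 3. Combining the bounds, tw(G) = 3.

Treewidth 3.
Bags: B1 = {1, 6, 7, 13}  B2 = {1, 6, 8, 13}  B3 = {6, 8, 13, 14}  B4 = {8, 9, 13, 14}  B5 = {8, 9, 12, 14}  B6 = {5, 9, 12, 14}  B7 = {3, 5, 9, 12}  B8 = {3, 5, 10, 12}  B9 = {3, 4, 5, 10}  B10 = {3, 4, 10, 11}  B11 = {2, 4, 10, 11}  B12 = {0, 2, 4, 11}
Tree: B1–B2, B2–B3, B3–B4, B4–B5, B5–B6, B6–B7, B7–B8, B8–B9, B9–B10, B10–B11, B11–B12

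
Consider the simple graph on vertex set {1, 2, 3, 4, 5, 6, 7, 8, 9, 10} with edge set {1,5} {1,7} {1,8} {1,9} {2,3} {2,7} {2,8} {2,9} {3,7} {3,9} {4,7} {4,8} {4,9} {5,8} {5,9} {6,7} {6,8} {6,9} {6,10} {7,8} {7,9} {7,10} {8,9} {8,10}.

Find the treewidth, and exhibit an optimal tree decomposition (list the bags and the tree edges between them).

Each bag holds 4 vertices, so the decomposition has width 3, which upper-bounds the treewidth. For the lower bound, the 4 vertices {1, 5, 8, 9} are pairwise adjacent, and any tree decomposition puts a clique entirely inside one bag — forcing width ≥ 3. Hence tw(G) = 3 exactly.

Treewidth 3.
One such decomposition:
Bags: B1 = {1, 5, 8, 9}  B2 = {1, 7, 8, 9}  B3 = {6, 7, 8, 9}  B4 = {2, 7, 8, 9}  B5 = {6, 7, 8, 10}  B6 = {2, 3, 7, 9}  B7 = {4, 7, 8, 9}
Tree: B1–B2, B2–B3, B3–B4, B3–B5, B4–B6, B3–B7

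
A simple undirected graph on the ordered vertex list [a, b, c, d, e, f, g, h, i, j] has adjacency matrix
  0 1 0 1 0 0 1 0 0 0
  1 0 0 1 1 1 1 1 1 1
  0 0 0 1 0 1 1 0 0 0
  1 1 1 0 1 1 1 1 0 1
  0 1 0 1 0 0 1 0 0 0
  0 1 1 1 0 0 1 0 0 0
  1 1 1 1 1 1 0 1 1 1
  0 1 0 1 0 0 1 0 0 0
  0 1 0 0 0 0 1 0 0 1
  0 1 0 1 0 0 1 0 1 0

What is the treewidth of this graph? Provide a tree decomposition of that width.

The largest bag has 4 vertices, giving width 3; this decomposition certifies tw(G) ≤ 3. Conversely, {c, d, f, g} is a clique of size 4, and the vertices of any clique must share a bag in every tree decomposition; so some bag has ≥ 4 vertices and tw(G) ≥ 3. Therefore the treewidth is 3.

Treewidth 3.
One such decomposition:
Bags: B1 = {b, d, g, j}  B2 = {a, b, d, g}  B3 = {b, d, e, g}  B4 = {b, d, f, g}  B5 = {c, d, f, g}  B6 = {b, d, g, h}  B7 = {b, g, i, j}
Tree: B1–B2, B2–B3, B3–B4, B4–B5, B2–B6, B1–B7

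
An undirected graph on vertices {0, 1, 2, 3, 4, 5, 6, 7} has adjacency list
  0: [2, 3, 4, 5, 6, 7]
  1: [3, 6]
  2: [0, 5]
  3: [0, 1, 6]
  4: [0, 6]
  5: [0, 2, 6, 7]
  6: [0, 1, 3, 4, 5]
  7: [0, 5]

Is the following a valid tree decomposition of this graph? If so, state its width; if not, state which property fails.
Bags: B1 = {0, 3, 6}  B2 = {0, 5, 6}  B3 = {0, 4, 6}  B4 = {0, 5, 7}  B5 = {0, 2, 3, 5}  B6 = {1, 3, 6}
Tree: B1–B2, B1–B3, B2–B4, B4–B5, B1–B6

A tree decomposition must satisfy three properties: every vertex lies in some bag; for every edge, both endpoints lie together in some bag; and for every vertex, the bags containing it form a connected subtree. Here bags containing vertex 3 are not connected in the tree, so the decomposition is invalid.

No — bags containing vertex 3 are not connected in the tree.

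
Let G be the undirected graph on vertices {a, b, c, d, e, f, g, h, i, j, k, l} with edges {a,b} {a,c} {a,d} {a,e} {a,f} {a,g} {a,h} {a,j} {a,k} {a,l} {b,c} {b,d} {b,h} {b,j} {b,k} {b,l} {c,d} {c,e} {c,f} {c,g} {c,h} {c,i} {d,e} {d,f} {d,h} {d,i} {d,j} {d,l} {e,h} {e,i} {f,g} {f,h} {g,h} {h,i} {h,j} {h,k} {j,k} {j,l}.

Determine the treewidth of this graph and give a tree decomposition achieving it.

Treewidth 4.
One optimal decomposition is:
Bags: B1 = {a, c, d, f, h}  B2 = {a, c, d, e, h}  B3 = {a, b, c, d, h}  B4 = {a, c, f, g, h}  B5 = {c, d, e, h, i}  B6 = {a, b, d, h, j}  B7 = {a, b, h, j, k}  B8 = {a, b, d, j, l}
Tree: B1–B2, B2–B3, B1–B4, B2–B5, B3–B6, B6–B7, B6–B8

The largest bag has 5 vertices, giving width 4; this decomposition certifies tw(G) ≤ 4. On the other hand G contains the 5-clique {a, b, d, h, j}. A clique must lie in a single bag of any decomposition, so no decomposition can have width below 4. Therefore the treewidth is 4.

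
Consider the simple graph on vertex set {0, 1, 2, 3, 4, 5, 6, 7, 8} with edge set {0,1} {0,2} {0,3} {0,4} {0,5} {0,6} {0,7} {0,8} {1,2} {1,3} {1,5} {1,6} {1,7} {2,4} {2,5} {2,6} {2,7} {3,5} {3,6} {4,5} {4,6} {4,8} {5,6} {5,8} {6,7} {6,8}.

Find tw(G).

4

A width-4 tree decomposition is:
Bags: B1 = {0, 1, 2, 5, 6}  B2 = {0, 2, 4, 5, 6}  B3 = {0, 1, 2, 6, 7}  B4 = {0, 4, 5, 6, 8}  B5 = {0, 1, 3, 5, 6}
Tree: B1–B2, B1–B3, B2–B4, B1–B5
The largest bag has 5 vertices, giving width 4; this decomposition certifies tw(G) ≤ 4. On the other hand G contains the 5-clique {0, 4, 5, 6, 8}. A clique must lie in a single bag of any decomposition, so no decomposition can have width below 4. Combining the bounds, tw(G) = 4.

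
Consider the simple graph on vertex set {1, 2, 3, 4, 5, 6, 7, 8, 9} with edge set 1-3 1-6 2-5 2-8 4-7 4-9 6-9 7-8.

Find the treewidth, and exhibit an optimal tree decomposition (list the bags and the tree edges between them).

Treewidth 1.
One optimal decomposition is:
Bags: B1 = {1, 3}  B2 = {1, 6}  B3 = {6, 9}  B4 = {4, 9}  B5 = {4, 7}  B6 = {7, 8}  B7 = {2, 8}  B8 = {2, 5}
Tree: B1–B2, B2–B3, B3–B4, B4–B5, B5–B6, B6–B7, B7–B8

Every bag has size at most 2, so the width is 2 − 1 = 1 and tw(G) ≤ 1. Any graph with an edge has treewidth ≥ 1, and G has the edge 3–1. Therefore the treewidth is 1.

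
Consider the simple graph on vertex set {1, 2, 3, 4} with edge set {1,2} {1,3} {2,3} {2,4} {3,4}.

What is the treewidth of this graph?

A width-2 tree decomposition is:
Bags: B1 = {1, 2, 3}  B2 = {2, 3, 4}
Tree: B1–B2
Every bag has size at most 3, so the width is 3 − 1 = 2 and tw(G) ≤ 2. For the lower bound, the 3 vertices {1, 2, 3} are pairwise adjacent, and any tree decomposition puts a clique entirely inside one bag — forcing width ≥ 2. Hence tw(G) = 2 exactly.

2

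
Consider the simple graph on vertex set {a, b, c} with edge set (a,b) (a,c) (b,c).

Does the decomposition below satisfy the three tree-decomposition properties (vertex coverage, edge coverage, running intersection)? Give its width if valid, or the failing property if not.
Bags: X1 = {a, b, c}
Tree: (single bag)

Vertex coverage: the bags together contain {a, b, c}, the full vertex set. Edge coverage: each edge of G has both endpoints in at least one bag. Running intersection: for every vertex, the bags containing it form a connected subtree. All three properties hold, so this is a valid tree decomposition of width max|bag| − 1 = 2, and hence tw(G) ≤ 2.

Yes; width 2.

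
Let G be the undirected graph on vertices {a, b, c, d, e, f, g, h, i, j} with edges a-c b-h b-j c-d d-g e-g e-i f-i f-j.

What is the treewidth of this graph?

1

A width-1 tree decomposition is:
Bags: B1 = {a, c}  B2 = {c, d}  B3 = {d, g}  B4 = {e, g}  B5 = {e, i}  B6 = {f, i}  B7 = {f, j}  B8 = {b, j}  B9 = {b, h}
Tree: B1–B2, B2–B3, B3–B4, B4–B5, B5–B6, B6–B7, B7–B8, B8–B9
Every bag has size at most 2, so the width is 2 − 1 = 1 and tw(G) ≤ 1. Any graph with an edge has treewidth ≥ 1, and G has the edge a–c. Combining the bounds, tw(G) = 1.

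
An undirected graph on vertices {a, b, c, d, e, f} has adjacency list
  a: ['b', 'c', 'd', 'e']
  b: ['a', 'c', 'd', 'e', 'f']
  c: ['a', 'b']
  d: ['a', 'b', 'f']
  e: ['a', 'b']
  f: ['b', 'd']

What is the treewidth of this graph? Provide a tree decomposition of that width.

Treewidth 2.
One such decomposition:
Bags: B1 = {a, b, d}  B2 = {a, b, c}  B3 = {b, d, f}  B4 = {a, b, e}
Tree: B1–B2, B1–B3, B2–B4

The largest bag has 3 vertices, giving width 2; this decomposition certifies tw(G) ≤ 2. Conversely, {a, b, d} is a clique of size 3, and the vertices of any clique must share a bag in every tree decomposition; so some bag has ≥ 3 vertices and tw(G) ≥ 2. The upper and lower bounds meet at 2, so that is the treewidth.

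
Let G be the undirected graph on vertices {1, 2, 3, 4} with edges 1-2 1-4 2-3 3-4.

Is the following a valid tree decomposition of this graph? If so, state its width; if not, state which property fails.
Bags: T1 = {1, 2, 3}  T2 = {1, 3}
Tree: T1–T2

A tree decomposition must satisfy three properties: every vertex lies in some bag; for every edge, both endpoints lie together in some bag; and for every vertex, the bags containing it form a connected subtree. Here vertex 4 appears in no bag, so the decomposition is invalid.

No — vertex 4 appears in no bag.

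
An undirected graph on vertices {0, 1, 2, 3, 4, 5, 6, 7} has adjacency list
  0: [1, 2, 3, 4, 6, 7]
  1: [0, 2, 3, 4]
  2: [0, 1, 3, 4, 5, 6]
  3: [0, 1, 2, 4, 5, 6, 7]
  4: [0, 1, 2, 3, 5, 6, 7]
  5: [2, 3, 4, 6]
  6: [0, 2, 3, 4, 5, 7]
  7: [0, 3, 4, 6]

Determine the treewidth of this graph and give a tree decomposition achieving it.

Treewidth 4.
One optimal decomposition is:
Bags: B1 = {0, 1, 2, 3, 4}  B2 = {0, 2, 3, 4, 6}  B3 = {0, 3, 4, 6, 7}  B4 = {2, 3, 4, 5, 6}
Tree: B1–B2, B2–B3, B2–B4

Each bag holds 5 vertices, so the decomposition has width 4, which upper-bounds the treewidth. On the other hand G contains the 5-clique {0, 1, 2, 3, 4}. A clique must lie in a single bag of any decomposition, so no decomposition can have width below 4. The upper and lower bounds meet at 4, so that is the treewidth.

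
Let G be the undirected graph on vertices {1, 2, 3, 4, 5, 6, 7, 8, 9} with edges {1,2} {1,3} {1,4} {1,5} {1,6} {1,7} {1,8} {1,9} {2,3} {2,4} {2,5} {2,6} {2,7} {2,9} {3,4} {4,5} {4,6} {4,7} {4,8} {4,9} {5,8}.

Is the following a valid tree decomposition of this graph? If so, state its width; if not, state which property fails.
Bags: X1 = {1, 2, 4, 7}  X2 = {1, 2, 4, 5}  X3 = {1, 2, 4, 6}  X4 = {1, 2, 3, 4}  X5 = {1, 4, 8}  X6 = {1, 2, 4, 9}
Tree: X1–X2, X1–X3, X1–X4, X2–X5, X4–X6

A tree decomposition must satisfy three properties: every vertex lies in some bag; for every edge, both endpoints lie together in some bag; and for every vertex, the bags containing it form a connected subtree. Here edge (5,8) lies in no bag, so the decomposition is invalid.

No — edge (5,8) lies in no bag.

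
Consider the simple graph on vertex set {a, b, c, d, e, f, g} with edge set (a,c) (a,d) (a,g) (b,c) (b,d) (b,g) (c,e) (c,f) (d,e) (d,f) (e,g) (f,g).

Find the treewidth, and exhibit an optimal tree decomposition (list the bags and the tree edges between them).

Treewidth 3.
One optimal decomposition is:
Bags: B1 = {a, c, d, g}  B2 = {c, d, e, g}  B3 = {c, d, f, g}  B4 = {b, c, d, g}
Tree: B1–B2, B2–B3, B3–B4

Each bag holds 4 vertices, so the decomposition has width 3, which upper-bounds the treewidth. For the lower bound: the 4 vertex sets {a,d}, {e,g}, {c}, {f} are disjoint, each induces a connected subgraph, and every pair is joined by at least one edge of G. Contracting each set to a single vertex therefore yields K_{4} as a minor, and since treewidth is minor-monotone, tw(G) ≥ tw(K_{4}) = 3. The upper and lower bounds meet at 3, so that is the treewidth.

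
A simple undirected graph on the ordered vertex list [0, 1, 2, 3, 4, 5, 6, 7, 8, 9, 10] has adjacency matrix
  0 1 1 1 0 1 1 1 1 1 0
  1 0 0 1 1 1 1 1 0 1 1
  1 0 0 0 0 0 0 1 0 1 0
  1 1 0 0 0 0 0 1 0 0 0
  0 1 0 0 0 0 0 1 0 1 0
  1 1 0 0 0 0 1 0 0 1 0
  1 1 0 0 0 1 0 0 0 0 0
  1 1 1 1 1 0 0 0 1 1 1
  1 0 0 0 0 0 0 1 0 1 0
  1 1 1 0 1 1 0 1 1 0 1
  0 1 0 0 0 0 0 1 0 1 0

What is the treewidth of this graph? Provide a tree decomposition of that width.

Treewidth 3.
Bags: B1 = {0, 1, 7, 9}  B2 = {1, 4, 7, 9}  B3 = {0, 1, 3, 7}  B4 = {0, 2, 7, 9}  B5 = {0, 1, 5, 9}  B6 = {0, 1, 5, 6}  B7 = {1, 7, 9, 10}  B8 = {0, 7, 8, 9}
Tree: B1–B2, B1–B3, B1–B4, B1–B5, B5–B6, B2–B7, B1–B8

Each bag holds 4 vertices, so the decomposition has width 3, which upper-bounds the treewidth. Conversely, {0, 7, 8, 9} is a clique of size 4, and the vertices of any clique must share a bag in every tree decomposition; so some bag has ≥ 4 vertices and tw(G) ≥ 3. The upper and lower bounds meet at 3, so that is the treewidth.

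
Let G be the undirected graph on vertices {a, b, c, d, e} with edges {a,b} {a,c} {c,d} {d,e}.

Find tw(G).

1

A width-1 tree decomposition is:
Bags: B1 = {a, b}  B2 = {a, c}  B3 = {c, d}  B4 = {d, e}
Tree: B1–B2, B2–B3, B3–B4
Each bag holds 2 vertices, so the decomposition has width 1, which upper-bounds the treewidth. Any graph with an edge has treewidth ≥ 1, and G has the edge b–a. The upper and lower bounds meet at 1, so that is the treewidth.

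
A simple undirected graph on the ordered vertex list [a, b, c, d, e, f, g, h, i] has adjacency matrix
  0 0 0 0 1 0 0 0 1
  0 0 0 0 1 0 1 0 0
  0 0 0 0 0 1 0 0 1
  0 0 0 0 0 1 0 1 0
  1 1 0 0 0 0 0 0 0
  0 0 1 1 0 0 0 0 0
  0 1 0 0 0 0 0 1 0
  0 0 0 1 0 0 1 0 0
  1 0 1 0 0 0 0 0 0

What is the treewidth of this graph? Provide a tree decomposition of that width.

Treewidth 2.
Bags: B1 = {a, b, e}  B2 = {a, b, i}  B3 = {b, c, i}  B4 = {b, c, f}  B5 = {b, d, f}  B6 = {b, d, h}  B7 = {b, g, h}
Tree: B1–B2, B2–B3, B3–B4, B4–B5, B5–B6, B6–B7

Every bag has size at most 3, so the width is 3 − 1 = 2 and tw(G) ≤ 2. For the lower bound, G contains the cycle b–e–a–i–c–f–d–h–g–b, so G is not a forest; only forests have treewidth ≤ 1, hence tw(G) ≥ 2. The upper and lower bounds meet at 2, so that is the treewidth.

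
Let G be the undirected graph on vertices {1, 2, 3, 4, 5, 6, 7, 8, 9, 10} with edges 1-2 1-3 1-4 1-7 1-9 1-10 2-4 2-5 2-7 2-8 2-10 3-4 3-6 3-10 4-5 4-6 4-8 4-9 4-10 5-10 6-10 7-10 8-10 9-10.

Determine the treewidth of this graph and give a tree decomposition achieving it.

The largest bag has 4 vertices, giving width 3; this decomposition certifies tw(G) ≤ 3. For the lower bound, the 4 vertices {2, 4, 8, 10} are pairwise adjacent, and any tree decomposition puts a clique entirely inside one bag — forcing width ≥ 3. Combining the bounds, tw(G) = 3.

Treewidth 3.
Bags: B1 = {2, 4, 8, 10}  B2 = {1, 2, 4, 10}  B3 = {1, 3, 4, 10}  B4 = {1, 2, 7, 10}  B5 = {3, 4, 6, 10}  B6 = {1, 4, 9, 10}  B7 = {2, 4, 5, 10}
Tree: B1–B2, B2–B3, B2–B4, B3–B5, B3–B6, B1–B7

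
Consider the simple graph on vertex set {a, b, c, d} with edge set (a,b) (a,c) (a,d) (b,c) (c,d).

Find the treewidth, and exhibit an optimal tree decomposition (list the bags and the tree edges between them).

Treewidth 2.
One such decomposition:
Bags: B1 = {a, c, d}  B2 = {a, b, c}
Tree: B1–B2

The largest bag has 3 vertices, giving width 2; this decomposition certifies tw(G) ≤ 2. Conversely, {a, c, d} is a clique of size 3, and the vertices of any clique must share a bag in every tree decomposition; so some bag has ≥ 3 vertices and tw(G) ≥ 2. Combining the bounds, tw(G) = 2.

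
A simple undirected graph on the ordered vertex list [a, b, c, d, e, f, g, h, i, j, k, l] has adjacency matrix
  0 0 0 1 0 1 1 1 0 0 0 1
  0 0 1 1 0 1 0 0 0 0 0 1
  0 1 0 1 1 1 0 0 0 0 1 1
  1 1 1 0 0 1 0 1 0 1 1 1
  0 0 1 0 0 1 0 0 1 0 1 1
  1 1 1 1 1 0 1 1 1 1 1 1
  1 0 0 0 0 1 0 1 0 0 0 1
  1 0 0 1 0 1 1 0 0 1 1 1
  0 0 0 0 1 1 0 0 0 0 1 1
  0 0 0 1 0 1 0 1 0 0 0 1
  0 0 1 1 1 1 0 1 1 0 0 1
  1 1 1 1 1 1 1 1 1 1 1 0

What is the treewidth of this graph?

4

A width-4 tree decomposition is:
Bags: B1 = {a, d, f, h, l}  B2 = {d, f, h, k, l}  B3 = {c, d, f, k, l}  B4 = {a, f, g, h, l}  B5 = {d, f, h, j, l}  B6 = {c, e, f, k, l}  B7 = {e, f, i, k, l}  B8 = {b, c, d, f, l}
Tree: B1–B2, B2–B3, B1–B4, B1–B5, B3–B6, B6–B7, B3–B8
Each bag holds 5 vertices, so the decomposition has width 4, which upper-bounds the treewidth. For the lower bound, the 5 vertices {d, f, h, j, l} are pairwise adjacent, and any tree decomposition puts a clique entirely inside one bag — forcing width ≥ 4. Therefore the treewidth is 4.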